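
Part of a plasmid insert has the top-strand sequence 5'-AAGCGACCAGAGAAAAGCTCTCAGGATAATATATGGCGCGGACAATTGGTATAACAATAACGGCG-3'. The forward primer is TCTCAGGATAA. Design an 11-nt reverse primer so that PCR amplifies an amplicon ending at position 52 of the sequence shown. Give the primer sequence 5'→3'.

The forward primer binds at positions 19–29; the product's 3' end on the top strand is position 52.
The reverse primer anneals to the top strand over positions 42–52, i.e. to ACAATTGGTAT.
Its sequence written 5'→3' is the reverse complement: ATACCAATTGT.

5'-ATACCAATTGT-3'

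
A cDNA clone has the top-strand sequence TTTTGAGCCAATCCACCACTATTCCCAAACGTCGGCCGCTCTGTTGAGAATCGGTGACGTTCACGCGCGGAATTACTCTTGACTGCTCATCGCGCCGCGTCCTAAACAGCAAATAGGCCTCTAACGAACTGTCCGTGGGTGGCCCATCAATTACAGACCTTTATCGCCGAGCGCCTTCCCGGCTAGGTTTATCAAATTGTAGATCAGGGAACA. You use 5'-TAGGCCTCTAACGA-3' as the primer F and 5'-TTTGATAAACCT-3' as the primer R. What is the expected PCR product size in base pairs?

83 bp

Forward primer TAGGCCTCTAACGA is found on the top strand at positions 114–127.
Taking the reverse complement of TTTGATAAACCT gives AGGTTTATCAAA, found at positions 185–196 on the template; the primer anneals here to the top strand with its 3' end pointing upstream.
Amplicon spans positions 114–196: 83 bp.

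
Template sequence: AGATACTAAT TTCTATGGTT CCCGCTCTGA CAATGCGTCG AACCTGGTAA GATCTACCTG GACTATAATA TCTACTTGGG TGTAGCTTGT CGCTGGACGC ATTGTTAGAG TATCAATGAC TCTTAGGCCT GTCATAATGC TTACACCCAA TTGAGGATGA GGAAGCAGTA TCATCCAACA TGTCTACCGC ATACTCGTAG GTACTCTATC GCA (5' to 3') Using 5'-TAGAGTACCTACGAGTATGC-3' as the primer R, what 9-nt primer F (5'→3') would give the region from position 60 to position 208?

The reverse primer's reverse complement GCATACTCGTAGGTACTCTA matches the template at positions 189–208; the product starts at position 60.
The forward primer is identical to the top strand over positions 60–68: GGACTATAA.

5'-GGACTATAA-3'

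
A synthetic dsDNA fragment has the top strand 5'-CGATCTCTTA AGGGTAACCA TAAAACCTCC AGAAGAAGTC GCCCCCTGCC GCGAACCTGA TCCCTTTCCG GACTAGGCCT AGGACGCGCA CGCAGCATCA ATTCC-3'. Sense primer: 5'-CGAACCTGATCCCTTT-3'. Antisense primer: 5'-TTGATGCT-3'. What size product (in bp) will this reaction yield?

50 bp

Forward primer CGAACCTGATCCCTTT is found on the top strand at positions 52–67.
The reverse primer's reverse complement is AGCATCAA, which matches the template at positions 94–101.
Product length = (reverse-primer end) − (forward-primer start) + 1 = 101 − 52 + 1 = 50 bp.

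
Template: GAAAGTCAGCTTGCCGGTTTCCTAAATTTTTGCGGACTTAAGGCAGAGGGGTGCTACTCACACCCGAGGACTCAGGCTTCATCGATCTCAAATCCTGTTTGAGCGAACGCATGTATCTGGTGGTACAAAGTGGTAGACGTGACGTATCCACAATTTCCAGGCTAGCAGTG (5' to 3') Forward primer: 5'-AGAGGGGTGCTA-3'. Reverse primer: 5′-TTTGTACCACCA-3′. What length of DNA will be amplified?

85 bp

The forward primer matches the template at positions 45–56.
Reverse complement of the reverse primer: TGGTGGTACAAA. This occurs on the top strand at positions 118–129.
The product runs from position 45 to position 129, so its length is 129 − 45 + 1 = 85 bp.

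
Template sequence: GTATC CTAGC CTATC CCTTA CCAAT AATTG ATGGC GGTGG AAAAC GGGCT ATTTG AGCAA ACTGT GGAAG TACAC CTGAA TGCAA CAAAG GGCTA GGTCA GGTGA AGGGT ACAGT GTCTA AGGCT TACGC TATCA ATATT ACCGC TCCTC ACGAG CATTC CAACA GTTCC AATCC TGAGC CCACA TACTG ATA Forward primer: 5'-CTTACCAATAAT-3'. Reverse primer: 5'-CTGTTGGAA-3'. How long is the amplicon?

150 bp

The forward primer matches the template at positions 17–28.
Taking the reverse complement of CTGTTGGAA gives TTCCAACAG, found at positions 158–166 on the template; the primer anneals here to the top strand with its 3' end pointing upstream.
The product runs from position 17 to position 166, so its length is 166 − 17 + 1 = 150 bp.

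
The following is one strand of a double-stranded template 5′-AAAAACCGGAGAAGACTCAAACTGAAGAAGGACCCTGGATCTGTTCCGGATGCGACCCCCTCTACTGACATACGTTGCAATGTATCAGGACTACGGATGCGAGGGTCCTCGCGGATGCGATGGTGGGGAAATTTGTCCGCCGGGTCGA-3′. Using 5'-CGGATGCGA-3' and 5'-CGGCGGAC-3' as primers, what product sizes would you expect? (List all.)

96 bp, 49 bp, 31 bp

The forward primer CGGATGCGA matches the top strand at positions 47–55, 94–102, 112–120.
The reverse primer's reverse complement is GTCCGCCG, matching at positions 135–142.
Each forward site pairs with the reverse site to give a product ending at position 142: sizes 96, 49, 31 bp.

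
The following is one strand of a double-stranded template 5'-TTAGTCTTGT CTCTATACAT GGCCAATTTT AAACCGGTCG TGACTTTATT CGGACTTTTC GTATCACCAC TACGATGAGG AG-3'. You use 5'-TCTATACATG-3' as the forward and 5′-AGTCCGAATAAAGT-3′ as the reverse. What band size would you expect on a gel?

Forward primer TCTATACATG is found on the top strand at positions 12–21.
Taking the reverse complement of AGTCCGAATAAAGT gives ACTTTATTCGGACT, found at positions 43–56 on the template; the primer anneals here to the top strand with its 3' end pointing upstream.
Product length = (reverse-primer end) − (forward-primer start) + 1 = 56 − 12 + 1 = 45 bp.

45 bp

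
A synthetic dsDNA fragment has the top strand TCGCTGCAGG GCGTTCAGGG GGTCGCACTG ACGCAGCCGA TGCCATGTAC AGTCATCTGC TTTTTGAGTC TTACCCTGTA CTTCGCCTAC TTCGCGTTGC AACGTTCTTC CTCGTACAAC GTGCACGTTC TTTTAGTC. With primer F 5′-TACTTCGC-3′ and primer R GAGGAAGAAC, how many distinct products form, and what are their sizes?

The forward primer TACTTCGC matches the top strand at positions 79–86, 88–95.
The reverse primer's reverse complement is GTTCTTCCTC, matching at positions 104–113.
Each forward site pairs with the reverse site to give a product ending at position 113: sizes 35, 26 bp.

Two products: 35 bp, 26 bp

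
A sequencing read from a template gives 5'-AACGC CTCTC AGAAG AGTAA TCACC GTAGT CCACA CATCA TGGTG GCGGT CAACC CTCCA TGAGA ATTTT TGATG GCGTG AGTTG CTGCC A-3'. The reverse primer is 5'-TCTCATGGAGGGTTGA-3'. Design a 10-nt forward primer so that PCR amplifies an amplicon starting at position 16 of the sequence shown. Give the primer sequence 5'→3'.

The reverse primer's reverse complement TCAACCCTCCATGAGA matches the template at positions 50–65; the product starts at position 16.
The forward primer is identical to the top strand over positions 16–25: AGTAATCACC.

5'-AGTAATCACC-3'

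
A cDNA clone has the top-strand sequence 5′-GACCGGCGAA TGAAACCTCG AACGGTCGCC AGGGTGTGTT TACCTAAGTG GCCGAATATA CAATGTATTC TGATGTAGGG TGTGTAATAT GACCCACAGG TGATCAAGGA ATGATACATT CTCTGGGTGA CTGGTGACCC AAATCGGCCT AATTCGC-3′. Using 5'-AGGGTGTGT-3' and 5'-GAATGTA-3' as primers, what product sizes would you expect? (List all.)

The forward primer AGGGTGTGT matches the top strand at positions 31–39, 77–85.
The reverse primer's reverse complement is TACATTC, matching at positions 115–121.
Each forward site pairs with the reverse site to give a product ending at position 121: sizes 91, 45 bp.

91 bp, 45 bp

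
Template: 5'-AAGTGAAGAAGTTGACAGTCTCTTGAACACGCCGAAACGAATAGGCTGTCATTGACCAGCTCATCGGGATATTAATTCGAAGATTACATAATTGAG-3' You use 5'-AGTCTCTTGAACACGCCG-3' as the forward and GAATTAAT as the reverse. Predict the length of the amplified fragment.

The forward primer matches the template at positions 17–34.
The reverse primer's reverse complement is ATTAATTC, which matches the template at positions 71–78.
Product length = (reverse-primer end) − (forward-primer start) + 1 = 78 − 17 + 1 = 62 bp.

62 bp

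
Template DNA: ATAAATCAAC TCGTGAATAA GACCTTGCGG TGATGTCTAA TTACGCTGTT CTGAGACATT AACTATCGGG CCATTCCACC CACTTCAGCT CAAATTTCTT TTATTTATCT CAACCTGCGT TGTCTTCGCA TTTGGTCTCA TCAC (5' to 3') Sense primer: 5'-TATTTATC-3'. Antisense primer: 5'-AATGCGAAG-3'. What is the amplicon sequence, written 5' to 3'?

The forward primer matches the template at positions 102–109.
Taking the reverse complement of AATGCGAAG gives CTTCGCATT, found at positions 124–132 on the template; the primer anneals here to the top strand with its 3' end pointing upstream.
The product is the template from position 102 through 132 (31 bp).

5'-TATTTATCTCAACCTGCGTTGTCTTCGCATT-3'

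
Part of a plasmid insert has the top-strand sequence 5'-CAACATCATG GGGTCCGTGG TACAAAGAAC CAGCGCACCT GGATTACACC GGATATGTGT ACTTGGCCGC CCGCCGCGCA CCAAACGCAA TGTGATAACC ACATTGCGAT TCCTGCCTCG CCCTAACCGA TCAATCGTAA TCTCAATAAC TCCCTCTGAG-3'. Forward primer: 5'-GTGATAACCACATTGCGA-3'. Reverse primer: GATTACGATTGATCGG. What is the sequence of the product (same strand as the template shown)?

5'-GTGATAACCACATTGCGATTCCTGCCTCGCCCTAACCGATCAATCGTAATC-3'

Forward primer GTGATAACCACATTGCGA is found on the top strand at positions 92–109.
Reverse complement of the reverse primer: CCGATCAATCGTAATC. This occurs on the top strand at positions 127–142.
The product is the template from position 92 through 142 (51 bp).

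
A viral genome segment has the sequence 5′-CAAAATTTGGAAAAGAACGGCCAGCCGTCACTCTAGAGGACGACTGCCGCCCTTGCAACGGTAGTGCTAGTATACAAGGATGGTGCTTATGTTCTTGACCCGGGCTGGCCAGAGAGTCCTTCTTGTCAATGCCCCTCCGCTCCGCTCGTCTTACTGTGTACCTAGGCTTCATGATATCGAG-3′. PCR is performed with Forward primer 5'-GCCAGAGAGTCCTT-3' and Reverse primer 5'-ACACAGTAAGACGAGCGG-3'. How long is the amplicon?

The forward primer matches the template at positions 108–121.
Taking the reverse complement of ACACAGTAAGACGAGCGG gives CCGCTCGTCTTACTGTGT, found at positions 142–159 on the template; the primer anneals here to the top strand with its 3' end pointing upstream.
Amplicon spans positions 108–159: 52 bp.

52 bp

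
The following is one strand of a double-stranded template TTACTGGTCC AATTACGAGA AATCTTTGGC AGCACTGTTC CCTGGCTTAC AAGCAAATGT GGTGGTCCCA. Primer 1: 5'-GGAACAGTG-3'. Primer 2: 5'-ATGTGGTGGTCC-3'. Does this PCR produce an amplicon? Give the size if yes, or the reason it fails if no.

No product — the primers' 3' ends point away from each other.

Primer 1 (GGAACAGTG) has reverse complement CACTGTTCC, which matches the top strand at positions 33–41; primer 1 anneals to the top strand there with its 3' end pointing upstream toward position 33.
Primer 2 (ATGTGGTGGTCC) matches the top strand directly at positions 57–68; it anneals to the bottom strand with its 3' end pointing downstream toward position 68.
The 3' ends diverge (primer 1 extends toward position 1, primer 2 toward position 70), so the primers never converge on a shared product.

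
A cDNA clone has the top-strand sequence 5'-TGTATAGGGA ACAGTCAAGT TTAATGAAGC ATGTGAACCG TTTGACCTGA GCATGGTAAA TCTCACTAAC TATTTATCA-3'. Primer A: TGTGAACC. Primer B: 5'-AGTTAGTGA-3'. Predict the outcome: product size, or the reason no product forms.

Primer A (TGTGAACC) matches the top strand at positions 32–39; it acts as a forward primer.
Primer B's reverse complement is TCACTAACT, matching the top strand at positions 63–71; it acts as a reverse primer.
The 3' ends face each other across positions 32–71, giving a 40 bp product.

Yes — a 40 bp product.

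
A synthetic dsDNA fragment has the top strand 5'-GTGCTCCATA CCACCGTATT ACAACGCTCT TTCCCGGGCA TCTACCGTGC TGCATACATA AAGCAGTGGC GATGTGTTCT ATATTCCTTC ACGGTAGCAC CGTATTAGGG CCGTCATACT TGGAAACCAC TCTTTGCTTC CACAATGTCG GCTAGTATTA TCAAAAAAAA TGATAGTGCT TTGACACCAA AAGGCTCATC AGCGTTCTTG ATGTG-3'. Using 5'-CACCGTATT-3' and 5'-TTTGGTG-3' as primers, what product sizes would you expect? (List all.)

The forward primer CACCGTATT matches the top strand at positions 12–20, 98–106.
The reverse primer's reverse complement is CACCAAA, matching at positions 185–191.
Each forward site pairs with the reverse site to give a product ending at position 191: sizes 180, 94 bp.

180 bp, 94 bp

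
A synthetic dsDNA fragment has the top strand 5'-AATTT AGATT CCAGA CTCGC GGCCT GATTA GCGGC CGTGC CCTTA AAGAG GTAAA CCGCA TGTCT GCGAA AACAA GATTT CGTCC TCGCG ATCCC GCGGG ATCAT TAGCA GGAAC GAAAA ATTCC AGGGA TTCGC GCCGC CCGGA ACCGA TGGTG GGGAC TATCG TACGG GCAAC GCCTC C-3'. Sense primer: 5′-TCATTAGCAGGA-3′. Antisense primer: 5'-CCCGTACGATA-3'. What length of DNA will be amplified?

The forward primer matches the template at positions 102–113.
Reverse complement of the reverse primer: TATCGTACGGG. This occurs on the top strand at positions 161–171.
Product length = (reverse-primer end) − (forward-primer start) + 1 = 171 − 102 + 1 = 70 bp.

70 bp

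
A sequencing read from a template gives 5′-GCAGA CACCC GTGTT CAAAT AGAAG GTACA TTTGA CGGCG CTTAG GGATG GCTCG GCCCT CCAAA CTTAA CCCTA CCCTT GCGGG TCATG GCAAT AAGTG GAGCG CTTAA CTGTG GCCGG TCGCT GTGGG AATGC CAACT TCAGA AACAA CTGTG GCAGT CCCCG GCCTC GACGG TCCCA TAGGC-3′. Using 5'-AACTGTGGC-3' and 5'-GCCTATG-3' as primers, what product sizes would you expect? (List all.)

The forward primer AACTGTGGC matches the top strand at positions 109–117, 149–157.
The reverse primer's reverse complement is CATAGGC, matching at positions 179–185.
Each forward site pairs with the reverse site to give a product ending at position 185: sizes 77, 37 bp.

77 bp, 37 bp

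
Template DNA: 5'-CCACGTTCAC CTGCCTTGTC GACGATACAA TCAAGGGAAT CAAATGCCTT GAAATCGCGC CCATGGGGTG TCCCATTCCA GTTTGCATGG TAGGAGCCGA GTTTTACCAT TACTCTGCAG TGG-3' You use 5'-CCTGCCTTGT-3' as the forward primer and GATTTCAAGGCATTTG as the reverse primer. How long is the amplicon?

47 bp

The forward primer matches the template at positions 10–19.
Taking the reverse complement of GATTTCAAGGCATTTG gives CAAATGCCTTGAAATC, found at positions 41–56 on the template; the primer anneals here to the top strand with its 3' end pointing upstream.
Product length = (reverse-primer end) − (forward-primer start) + 1 = 56 − 10 + 1 = 47 bp.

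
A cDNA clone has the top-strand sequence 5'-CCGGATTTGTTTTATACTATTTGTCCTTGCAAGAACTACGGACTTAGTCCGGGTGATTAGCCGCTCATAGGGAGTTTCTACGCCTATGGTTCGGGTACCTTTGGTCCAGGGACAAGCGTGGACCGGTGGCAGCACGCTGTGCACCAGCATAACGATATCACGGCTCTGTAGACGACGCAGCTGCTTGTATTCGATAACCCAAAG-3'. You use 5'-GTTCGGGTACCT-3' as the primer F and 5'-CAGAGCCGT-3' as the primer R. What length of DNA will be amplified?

80 bp

Forward primer GTTCGGGTACCT is found on the top strand at positions 89–100.
Reverse complement of the reverse primer: ACGGCTCTG. This occurs on the top strand at positions 160–168.
Amplicon spans positions 89–168: 80 bp.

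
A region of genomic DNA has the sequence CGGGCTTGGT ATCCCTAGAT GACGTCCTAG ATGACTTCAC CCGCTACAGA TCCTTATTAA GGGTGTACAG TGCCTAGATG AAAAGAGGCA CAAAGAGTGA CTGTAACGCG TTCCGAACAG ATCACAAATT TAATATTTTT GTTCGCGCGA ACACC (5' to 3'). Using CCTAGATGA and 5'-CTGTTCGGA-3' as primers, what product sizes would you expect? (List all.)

107 bp, 95 bp, 48 bp

The forward primer CCTAGATGA matches the top strand at positions 14–22, 26–34, 73–81.
The reverse primer's reverse complement is TCCGAACAG, matching at positions 112–120.
Each forward site pairs with the reverse site to give a product ending at position 120: sizes 107, 95, 48 bp.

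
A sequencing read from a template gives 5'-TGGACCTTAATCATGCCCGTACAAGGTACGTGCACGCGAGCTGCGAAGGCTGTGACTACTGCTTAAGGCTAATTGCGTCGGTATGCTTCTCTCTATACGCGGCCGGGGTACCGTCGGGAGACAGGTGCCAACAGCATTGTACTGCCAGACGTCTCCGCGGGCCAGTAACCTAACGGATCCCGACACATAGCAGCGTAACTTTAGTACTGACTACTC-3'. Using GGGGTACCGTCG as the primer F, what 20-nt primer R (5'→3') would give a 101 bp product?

The forward primer binds at positions 105–116, so a 101 bp product ends at position 105 + 101 − 1 = 205.
The reverse primer anneals to the top strand over positions 186–205, i.e. to CATAGCAGCGTAACTTTAGT.
Its sequence written 5'→3' is the reverse complement: ACTAAAGTTACGCTGCTATG.

5'-ACTAAAGTTACGCTGCTATG-3'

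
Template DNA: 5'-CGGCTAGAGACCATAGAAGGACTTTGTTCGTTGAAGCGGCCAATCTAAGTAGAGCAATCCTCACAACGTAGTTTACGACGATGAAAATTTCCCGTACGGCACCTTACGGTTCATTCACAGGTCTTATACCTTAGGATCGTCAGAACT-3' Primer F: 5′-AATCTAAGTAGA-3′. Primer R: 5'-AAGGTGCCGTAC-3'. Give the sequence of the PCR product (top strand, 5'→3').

5'-AATCTAAGTAGAGCAATCCTCACAACGTAGTTTACGACGATGAAAATTTCCCGTACGGCACCTT-3'

The forward primer matches the template at positions 42–53.
Reverse complement of the reverse primer: GTACGGCACCTT. This occurs on the top strand at positions 94–105.
The product is the template from position 42 through 105 (64 bp).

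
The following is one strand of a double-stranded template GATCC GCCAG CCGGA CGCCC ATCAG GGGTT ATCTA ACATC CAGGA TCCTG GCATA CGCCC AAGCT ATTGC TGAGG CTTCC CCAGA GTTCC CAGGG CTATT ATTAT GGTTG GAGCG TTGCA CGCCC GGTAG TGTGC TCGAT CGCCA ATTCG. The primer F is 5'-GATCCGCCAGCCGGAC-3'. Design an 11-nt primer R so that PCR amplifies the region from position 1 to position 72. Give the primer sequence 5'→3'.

The product's 3' end on the top strand is position 72.
The reverse primer anneals to the top strand over positions 62–72, i.e. to AGCTATTGCTG.
Its sequence written 5'→3' is the reverse complement: CAGCAATAGCT.

5'-CAGCAATAGCT-3'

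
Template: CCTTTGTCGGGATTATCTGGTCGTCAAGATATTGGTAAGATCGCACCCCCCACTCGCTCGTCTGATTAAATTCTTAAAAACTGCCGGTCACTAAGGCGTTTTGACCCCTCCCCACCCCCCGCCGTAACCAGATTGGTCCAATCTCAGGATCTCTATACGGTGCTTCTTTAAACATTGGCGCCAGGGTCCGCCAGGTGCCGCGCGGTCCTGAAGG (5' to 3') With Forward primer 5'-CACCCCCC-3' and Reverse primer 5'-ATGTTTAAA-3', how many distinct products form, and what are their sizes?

Two products: 132 bp, 63 bp

The forward primer CACCCCCC matches the top strand at positions 44–51, 113–120.
The reverse primer's reverse complement is TTTAAACAT, matching at positions 167–175.
Each forward site pairs with the reverse site to give a product ending at position 175: sizes 132, 63 bp.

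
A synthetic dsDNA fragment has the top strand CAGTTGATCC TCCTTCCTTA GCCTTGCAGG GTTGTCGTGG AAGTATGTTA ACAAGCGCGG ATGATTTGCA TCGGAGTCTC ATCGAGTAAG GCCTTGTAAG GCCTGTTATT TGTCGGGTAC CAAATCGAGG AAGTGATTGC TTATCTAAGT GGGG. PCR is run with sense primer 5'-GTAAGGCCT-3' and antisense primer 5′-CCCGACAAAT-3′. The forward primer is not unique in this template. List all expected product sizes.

32 bp, 22 bp

The forward primer GTAAGGCCT matches the top strand at positions 86–94, 96–104.
The reverse primer's reverse complement is ATTTGTCGGG, matching at positions 108–117.
Each forward site pairs with the reverse site to give a product ending at position 117: sizes 32, 22 bp.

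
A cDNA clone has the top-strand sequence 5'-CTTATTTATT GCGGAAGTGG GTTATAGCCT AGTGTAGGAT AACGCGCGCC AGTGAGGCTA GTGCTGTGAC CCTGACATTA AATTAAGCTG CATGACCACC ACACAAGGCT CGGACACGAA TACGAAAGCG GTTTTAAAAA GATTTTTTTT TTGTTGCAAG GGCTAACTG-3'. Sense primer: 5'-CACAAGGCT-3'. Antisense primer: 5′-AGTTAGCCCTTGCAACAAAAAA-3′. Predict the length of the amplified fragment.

67 bp

The forward primer matches the template at positions 102–110.
The reverse primer's reverse complement is TTTTTTGTTGCAAGGGCTAACT, which matches the template at positions 147–168.
The product runs from position 102 to position 168, so its length is 168 − 102 + 1 = 67 bp.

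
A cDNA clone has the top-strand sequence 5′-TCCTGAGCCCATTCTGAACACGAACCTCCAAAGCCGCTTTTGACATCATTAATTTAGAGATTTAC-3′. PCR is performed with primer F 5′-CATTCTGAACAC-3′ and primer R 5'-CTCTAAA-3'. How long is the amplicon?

The forward primer matches the template at positions 10–21.
The reverse primer's reverse complement is TTTAGAG, which matches the template at positions 53–59.
Product length = (reverse-primer end) − (forward-primer start) + 1 = 59 − 10 + 1 = 50 bp.

50 bp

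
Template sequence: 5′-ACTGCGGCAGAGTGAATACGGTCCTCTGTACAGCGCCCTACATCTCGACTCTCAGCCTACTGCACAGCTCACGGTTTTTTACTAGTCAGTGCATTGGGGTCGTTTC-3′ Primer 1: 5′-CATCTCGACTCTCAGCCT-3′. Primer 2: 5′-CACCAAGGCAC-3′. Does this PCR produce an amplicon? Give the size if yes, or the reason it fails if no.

No product — primer 2 has no binding site in the template.

Primer 2 (CACCAAGGCAC) does not match the top strand, and its reverse complement GTGCCTTGGTG does not match either.
With no annealing site for primer 2, no amplification occurs.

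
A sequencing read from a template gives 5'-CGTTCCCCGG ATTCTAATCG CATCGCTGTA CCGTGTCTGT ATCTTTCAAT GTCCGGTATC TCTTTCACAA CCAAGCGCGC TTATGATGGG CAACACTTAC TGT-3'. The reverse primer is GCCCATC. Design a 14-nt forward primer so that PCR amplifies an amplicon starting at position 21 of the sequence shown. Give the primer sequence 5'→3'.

5'-CATCGCTGTACCGT-3'

The reverse primer's reverse complement GATGGGC matches the template at positions 85–91; the product starts at position 21.
The forward primer is identical to the top strand over positions 21–34: CATCGCTGTACCGT.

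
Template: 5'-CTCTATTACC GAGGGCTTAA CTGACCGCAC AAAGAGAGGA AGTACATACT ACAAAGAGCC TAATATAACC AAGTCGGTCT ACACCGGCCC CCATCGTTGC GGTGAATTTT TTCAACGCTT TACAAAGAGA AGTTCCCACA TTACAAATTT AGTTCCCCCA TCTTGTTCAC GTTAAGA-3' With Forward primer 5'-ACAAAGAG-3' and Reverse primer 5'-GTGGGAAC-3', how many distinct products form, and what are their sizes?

Three products: 111 bp, 89 bp, 18 bp

The forward primer ACAAAGAG matches the top strand at positions 29–36, 51–58, 122–129.
The reverse primer's reverse complement is GTTCCCAC, matching at positions 132–139.
Each forward site pairs with the reverse site to give a product ending at position 139: sizes 111, 89, 18 bp.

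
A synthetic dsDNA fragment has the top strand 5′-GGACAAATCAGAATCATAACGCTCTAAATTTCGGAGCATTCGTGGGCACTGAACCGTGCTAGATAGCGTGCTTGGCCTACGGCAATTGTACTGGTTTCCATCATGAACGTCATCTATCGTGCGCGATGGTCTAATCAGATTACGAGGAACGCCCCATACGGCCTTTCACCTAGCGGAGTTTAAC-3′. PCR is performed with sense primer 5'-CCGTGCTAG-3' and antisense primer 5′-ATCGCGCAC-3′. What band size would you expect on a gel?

74 bp

Scanning the template, CCGTGCTAG occurs at positions 54–62; this primer anneals to the bottom strand there with its 3' end pointing downstream.
Reverse complement of the reverse primer: GTGCGCGAT. This occurs on the top strand at positions 119–127.
Product length = (reverse-primer end) − (forward-primer start) + 1 = 127 − 54 + 1 = 74 bp.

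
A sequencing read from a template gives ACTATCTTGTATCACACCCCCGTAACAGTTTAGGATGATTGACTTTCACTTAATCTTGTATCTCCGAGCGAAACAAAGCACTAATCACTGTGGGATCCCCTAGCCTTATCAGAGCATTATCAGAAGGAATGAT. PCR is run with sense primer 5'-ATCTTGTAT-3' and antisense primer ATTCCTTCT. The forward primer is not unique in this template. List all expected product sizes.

127 bp, 78 bp

The forward primer ATCTTGTAT matches the top strand at positions 4–12, 53–61.
The reverse primer's reverse complement is AGAAGGAAT, matching at positions 122–130.
Each forward site pairs with the reverse site to give a product ending at position 130: sizes 127, 78 bp.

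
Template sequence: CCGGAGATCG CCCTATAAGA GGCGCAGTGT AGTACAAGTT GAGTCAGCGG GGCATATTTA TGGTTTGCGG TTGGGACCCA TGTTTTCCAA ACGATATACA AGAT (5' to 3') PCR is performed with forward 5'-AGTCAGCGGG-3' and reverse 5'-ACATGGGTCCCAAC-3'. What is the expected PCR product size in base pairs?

42 bp

Forward primer AGTCAGCGGG is found on the top strand at positions 42–51.
Taking the reverse complement of ACATGGGTCCCAAC gives GTTGGGACCCATGT, found at positions 70–83 on the template; the primer anneals here to the top strand with its 3' end pointing upstream.
The product runs from position 42 to position 83, so its length is 83 − 42 + 1 = 42 bp.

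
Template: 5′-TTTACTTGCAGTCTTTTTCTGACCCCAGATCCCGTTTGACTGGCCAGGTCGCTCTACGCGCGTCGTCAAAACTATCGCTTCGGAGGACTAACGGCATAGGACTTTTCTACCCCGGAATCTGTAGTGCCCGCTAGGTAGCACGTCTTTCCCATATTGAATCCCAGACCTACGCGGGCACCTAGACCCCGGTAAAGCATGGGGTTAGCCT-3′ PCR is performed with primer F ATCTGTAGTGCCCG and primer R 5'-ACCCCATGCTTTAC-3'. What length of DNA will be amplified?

86 bp

Scanning the template, ATCTGTAGTGCCCG occurs at positions 117–130; this primer anneals to the bottom strand there with its 3' end pointing downstream.
Taking the reverse complement of ACCCCATGCTTTAC gives GTAAAGCATGGGGT, found at positions 189–202 on the template; the primer anneals here to the top strand with its 3' end pointing upstream.
Product length = (reverse-primer end) − (forward-primer start) + 1 = 202 − 117 + 1 = 86 bp.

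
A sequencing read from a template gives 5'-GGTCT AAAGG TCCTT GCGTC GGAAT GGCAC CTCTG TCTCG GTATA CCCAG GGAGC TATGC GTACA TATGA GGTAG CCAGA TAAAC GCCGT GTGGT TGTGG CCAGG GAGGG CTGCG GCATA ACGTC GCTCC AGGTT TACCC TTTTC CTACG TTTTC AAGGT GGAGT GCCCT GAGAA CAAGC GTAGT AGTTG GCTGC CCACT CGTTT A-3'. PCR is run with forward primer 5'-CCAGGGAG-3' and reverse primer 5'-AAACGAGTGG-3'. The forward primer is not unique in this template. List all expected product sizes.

159 bp, 105 bp

The forward primer CCAGGGAG matches the top strand at positions 47–54, 101–108.
The reverse primer's reverse complement is CCACTCGTTT, matching at positions 196–205.
Each forward site pairs with the reverse site to give a product ending at position 205: sizes 159, 105 bp.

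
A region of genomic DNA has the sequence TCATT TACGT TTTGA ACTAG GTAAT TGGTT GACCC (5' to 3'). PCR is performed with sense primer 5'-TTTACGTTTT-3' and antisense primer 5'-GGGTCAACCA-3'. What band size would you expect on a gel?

32 bp

The forward primer matches the template at positions 4–13.
The reverse primer's reverse complement is TGGTTGACCC, which matches the template at positions 26–35.
Product length = (reverse-primer end) − (forward-primer start) + 1 = 35 − 4 + 1 = 32 bp.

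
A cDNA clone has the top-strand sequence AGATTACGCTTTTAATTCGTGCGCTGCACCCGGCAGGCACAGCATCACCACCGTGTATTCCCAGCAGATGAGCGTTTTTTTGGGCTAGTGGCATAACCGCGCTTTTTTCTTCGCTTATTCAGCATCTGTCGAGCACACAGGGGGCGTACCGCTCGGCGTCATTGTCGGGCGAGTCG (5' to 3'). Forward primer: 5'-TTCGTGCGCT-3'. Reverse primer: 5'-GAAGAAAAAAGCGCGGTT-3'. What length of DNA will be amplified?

Forward primer TTCGTGCGCT is found on the top strand at positions 16–25.
Reverse complement of the reverse primer: AACCGCGCTTTTTTCTTC. This occurs on the top strand at positions 95–112.
The product runs from position 16 to position 112, so its length is 112 − 16 + 1 = 97 bp.

97 bp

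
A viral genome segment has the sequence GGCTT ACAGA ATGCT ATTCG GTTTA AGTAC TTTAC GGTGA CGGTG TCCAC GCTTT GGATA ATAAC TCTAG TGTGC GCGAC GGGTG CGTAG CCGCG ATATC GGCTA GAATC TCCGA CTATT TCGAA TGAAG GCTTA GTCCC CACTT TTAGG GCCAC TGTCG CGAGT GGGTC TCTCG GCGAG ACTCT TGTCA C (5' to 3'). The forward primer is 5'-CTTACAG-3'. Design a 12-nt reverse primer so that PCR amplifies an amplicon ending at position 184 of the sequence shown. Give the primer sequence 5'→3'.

5'-GAGTCTCGCCGA-3'

The forward primer binds at positions 3–9; the product's 3' end on the top strand is position 184.
The reverse primer anneals to the top strand over positions 173–184, i.e. to TCGGCGAGACTC.
Its sequence written 5'→3' is the reverse complement: GAGTCTCGCCGA.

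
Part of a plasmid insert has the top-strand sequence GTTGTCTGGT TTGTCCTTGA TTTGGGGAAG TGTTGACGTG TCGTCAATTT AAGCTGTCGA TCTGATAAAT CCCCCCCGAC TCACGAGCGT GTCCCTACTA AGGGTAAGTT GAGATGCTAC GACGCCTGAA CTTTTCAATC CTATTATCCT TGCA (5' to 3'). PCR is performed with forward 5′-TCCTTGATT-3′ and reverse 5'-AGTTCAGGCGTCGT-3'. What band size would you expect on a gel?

Scanning the template, TCCTTGATT occurs at positions 14–22; this primer anneals to the bottom strand there with its 3' end pointing downstream.
The reverse primer's reverse complement is ACGACGCCTGAACT, which matches the template at positions 119–132.
Amplicon spans positions 14–132: 119 bp.

119 bp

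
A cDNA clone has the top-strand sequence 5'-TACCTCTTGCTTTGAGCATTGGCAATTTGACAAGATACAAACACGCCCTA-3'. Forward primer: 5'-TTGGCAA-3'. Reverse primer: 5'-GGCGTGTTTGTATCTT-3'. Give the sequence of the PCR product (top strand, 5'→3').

5'-TTGGCAATTTGACAAGATACAAACACGCC-3'

Forward primer TTGGCAA is found on the top strand at positions 19–25.
Reverse complement of the reverse primer: AAGATACAAACACGCC. This occurs on the top strand at positions 32–47.
The product is the template from position 19 through 47 (29 bp).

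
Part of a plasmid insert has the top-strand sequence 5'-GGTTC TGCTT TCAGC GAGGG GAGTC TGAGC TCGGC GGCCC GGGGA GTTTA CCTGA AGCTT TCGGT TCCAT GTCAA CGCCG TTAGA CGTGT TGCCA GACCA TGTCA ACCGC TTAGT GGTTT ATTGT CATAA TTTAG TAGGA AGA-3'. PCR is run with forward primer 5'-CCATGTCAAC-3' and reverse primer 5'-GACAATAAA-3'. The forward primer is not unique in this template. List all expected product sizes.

The forward primer CCATGTCAAC matches the top strand at positions 67–76, 98–107.
The reverse primer's reverse complement is TTTATTGTC, matching at positions 118–126.
Each forward site pairs with the reverse site to give a product ending at position 126: sizes 60, 29 bp.

60 bp, 29 bp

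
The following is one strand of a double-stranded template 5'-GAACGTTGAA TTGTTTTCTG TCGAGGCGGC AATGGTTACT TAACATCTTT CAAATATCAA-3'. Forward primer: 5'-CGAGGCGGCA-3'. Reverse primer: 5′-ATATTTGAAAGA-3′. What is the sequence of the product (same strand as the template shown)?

The forward primer matches the template at positions 22–31.
Taking the reverse complement of ATATTTGAAAGA gives TCTTTCAAATAT, found at positions 46–57 on the template; the primer anneals here to the top strand with its 3' end pointing upstream.
The product is the template from position 22 through 57 (36 bp).

5'-CGAGGCGGCAATGGTTACTTAACATCTTTCAAATAT-3'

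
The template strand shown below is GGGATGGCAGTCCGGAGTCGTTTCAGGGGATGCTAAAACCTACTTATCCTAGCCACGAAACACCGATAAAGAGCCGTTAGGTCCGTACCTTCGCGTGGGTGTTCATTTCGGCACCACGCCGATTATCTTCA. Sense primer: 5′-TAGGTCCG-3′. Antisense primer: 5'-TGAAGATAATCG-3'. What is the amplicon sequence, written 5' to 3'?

5'-TAGGTCCGTACCTTCGCGTGGGTGTTCATTTCGGCACCACGCCGATTATCTTCA-3'

Scanning the template, TAGGTCCG occurs at positions 78–85; this primer anneals to the bottom strand there with its 3' end pointing downstream.
Taking the reverse complement of TGAAGATAATCG gives CGATTATCTTCA, found at positions 120–131 on the template; the primer anneals here to the top strand with its 3' end pointing upstream.
The product is the template from position 78 through 131 (54 bp).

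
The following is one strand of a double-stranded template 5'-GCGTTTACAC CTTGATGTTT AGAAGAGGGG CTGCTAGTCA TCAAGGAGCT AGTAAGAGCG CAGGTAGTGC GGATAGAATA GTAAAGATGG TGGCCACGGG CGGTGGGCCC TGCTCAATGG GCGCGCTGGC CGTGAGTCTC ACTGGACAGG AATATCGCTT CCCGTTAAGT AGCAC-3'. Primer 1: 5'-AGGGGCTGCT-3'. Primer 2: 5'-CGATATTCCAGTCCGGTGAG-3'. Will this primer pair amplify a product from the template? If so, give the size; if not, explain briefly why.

Primer 2 (CGATATTCCAGTCCGGTGAG) does not match the top strand, and its reverse complement CTCACCGGACTGGAATATCG does not match either.
With no annealing site for primer 2, no amplification occurs.

No product — primer 2 has no binding site in the template.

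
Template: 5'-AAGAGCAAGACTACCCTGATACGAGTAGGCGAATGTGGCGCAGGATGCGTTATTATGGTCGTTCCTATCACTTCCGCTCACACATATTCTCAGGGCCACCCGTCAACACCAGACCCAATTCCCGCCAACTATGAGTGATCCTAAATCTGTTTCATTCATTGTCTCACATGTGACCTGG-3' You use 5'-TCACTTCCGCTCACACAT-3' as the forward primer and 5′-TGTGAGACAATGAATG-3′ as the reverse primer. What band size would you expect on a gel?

101 bp

Forward primer TCACTTCCGCTCACACAT is found on the top strand at positions 68–85.
Reverse complement of the reverse primer: CATTCATTGTCTCACA. This occurs on the top strand at positions 153–168.
Amplicon spans positions 68–168: 101 bp.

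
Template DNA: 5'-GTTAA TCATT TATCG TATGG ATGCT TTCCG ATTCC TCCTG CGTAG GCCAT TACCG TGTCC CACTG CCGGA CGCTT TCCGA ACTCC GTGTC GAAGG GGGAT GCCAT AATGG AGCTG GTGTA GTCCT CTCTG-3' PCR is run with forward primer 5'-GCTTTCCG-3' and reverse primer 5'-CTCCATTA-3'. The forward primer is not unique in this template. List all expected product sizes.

90 bp, 41 bp

The forward primer GCTTTCCG matches the top strand at positions 23–30, 72–79.
The reverse primer's reverse complement is TAATGGAG, matching at positions 105–112.
Each forward site pairs with the reverse site to give a product ending at position 112: sizes 90, 41 bp.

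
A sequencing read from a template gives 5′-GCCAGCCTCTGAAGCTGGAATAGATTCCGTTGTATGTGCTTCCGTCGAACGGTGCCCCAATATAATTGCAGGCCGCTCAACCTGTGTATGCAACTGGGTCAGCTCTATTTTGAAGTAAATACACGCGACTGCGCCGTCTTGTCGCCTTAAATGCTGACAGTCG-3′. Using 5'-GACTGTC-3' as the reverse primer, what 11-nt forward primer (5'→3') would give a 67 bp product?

5'-GGGTCAGCTCT-3'

The reverse primer's reverse complement GACAGTC matches the template at positions 156–162, so the product ends at position 162.
A 67 bp product then starts at position 162 − 67 + 1 = 96.
The forward primer is identical to the top strand there: GGGTCAGCTCT.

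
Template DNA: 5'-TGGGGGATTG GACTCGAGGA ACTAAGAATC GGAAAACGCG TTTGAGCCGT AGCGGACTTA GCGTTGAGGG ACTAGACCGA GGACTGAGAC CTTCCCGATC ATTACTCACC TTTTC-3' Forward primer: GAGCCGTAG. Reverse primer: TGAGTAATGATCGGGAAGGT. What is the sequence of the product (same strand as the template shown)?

The forward primer matches the template at positions 44–52.
Reverse complement of the reverse primer: ACCTTCCCGATCATTACTCA. This occurs on the top strand at positions 89–108.
The product is the template from position 44 through 108 (65 bp).

5'-GAGCCGTAGCGGACTTAGCGTTGAGGGACTAGACCGAGGACTGAGACCTTCCCGATCATTACTCA-3'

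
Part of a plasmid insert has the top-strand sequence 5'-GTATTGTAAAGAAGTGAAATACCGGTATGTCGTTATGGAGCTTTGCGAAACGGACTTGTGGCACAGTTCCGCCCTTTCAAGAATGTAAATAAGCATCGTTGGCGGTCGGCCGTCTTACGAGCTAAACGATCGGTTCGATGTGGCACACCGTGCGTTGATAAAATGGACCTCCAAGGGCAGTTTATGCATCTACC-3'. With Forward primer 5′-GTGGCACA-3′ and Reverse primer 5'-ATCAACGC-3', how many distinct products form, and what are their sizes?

The forward primer GTGGCACA matches the top strand at positions 58–65, 140–147.
The reverse primer's reverse complement is GCGTTGAT, matching at positions 152–159.
Each forward site pairs with the reverse site to give a product ending at position 159: sizes 102, 20 bp.

Two products: 102 bp, 20 bp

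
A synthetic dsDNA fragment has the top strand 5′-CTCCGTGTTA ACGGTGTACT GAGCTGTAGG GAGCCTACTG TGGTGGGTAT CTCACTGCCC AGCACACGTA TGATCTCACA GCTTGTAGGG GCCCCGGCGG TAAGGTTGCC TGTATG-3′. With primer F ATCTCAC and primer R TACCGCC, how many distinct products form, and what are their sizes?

The forward primer ATCTCAC matches the top strand at positions 49–55, 73–79.
The reverse primer's reverse complement is GGCGGTA, matching at positions 96–102.
Each forward site pairs with the reverse site to give a product ending at position 102: sizes 54, 30 bp.

Two products: 54 bp, 30 bp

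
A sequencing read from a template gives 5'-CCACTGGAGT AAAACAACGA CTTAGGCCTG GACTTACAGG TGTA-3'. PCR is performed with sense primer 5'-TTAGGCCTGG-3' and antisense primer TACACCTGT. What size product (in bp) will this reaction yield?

Scanning the template, TTAGGCCTGG occurs at positions 22–31; this primer anneals to the bottom strand there with its 3' end pointing downstream.
Taking the reverse complement of TACACCTGT gives ACAGGTGTA, found at positions 36–44 on the template; the primer anneals here to the top strand with its 3' end pointing upstream.
Product length = (reverse-primer end) − (forward-primer start) + 1 = 44 − 22 + 1 = 23 bp.

23 bp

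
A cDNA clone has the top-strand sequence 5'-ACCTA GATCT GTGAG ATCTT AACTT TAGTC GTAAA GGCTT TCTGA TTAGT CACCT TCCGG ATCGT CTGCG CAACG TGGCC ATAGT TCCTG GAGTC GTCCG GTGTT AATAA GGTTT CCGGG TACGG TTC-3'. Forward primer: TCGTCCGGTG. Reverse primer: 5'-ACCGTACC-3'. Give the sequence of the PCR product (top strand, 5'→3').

Scanning the template, TCGTCCGGTG occurs at positions 94–103; this primer anneals to the bottom strand there with its 3' end pointing downstream.
Reverse complement of the reverse primer: GGTACGGT. This occurs on the top strand at positions 119–126.
The product is the template from position 94 through 126 (33 bp).

5'-TCGTCCGGTGTTAATAAGGTTTCCGGGTACGGT-3'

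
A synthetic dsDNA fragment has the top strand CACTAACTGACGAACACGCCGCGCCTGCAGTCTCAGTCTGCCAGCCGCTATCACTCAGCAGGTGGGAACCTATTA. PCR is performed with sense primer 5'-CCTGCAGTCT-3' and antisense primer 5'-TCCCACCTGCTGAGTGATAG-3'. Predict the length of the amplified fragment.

The forward primer matches the template at positions 24–33.
Reverse complement of the reverse primer: CTATCACTCAGCAGGTGGGA. This occurs on the top strand at positions 48–67.
The product runs from position 24 to position 67, so its length is 67 − 24 + 1 = 44 bp.

44 bp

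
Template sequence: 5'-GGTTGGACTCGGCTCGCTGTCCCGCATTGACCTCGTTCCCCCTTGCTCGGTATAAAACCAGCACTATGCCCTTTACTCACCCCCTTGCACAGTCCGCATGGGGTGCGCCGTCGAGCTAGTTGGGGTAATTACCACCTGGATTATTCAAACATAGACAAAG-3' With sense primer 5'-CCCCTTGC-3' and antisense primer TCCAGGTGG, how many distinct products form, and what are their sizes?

The forward primer CCCCTTGC matches the top strand at positions 39–46, 81–88.
The reverse primer's reverse complement is CCACCTGGA, matching at positions 132–140.
Each forward site pairs with the reverse site to give a product ending at position 140: sizes 102, 60 bp.

Two products: 102 bp, 60 bp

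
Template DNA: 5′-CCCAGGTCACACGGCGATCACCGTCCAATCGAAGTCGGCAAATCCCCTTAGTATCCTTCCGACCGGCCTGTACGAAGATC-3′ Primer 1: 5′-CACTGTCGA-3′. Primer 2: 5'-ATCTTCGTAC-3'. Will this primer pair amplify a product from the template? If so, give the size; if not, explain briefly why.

Primer 1 (CACTGTCGA) does not match the top strand, and its reverse complement TCGACAGTG does not match either.
With no annealing site for primer 1, no amplification occurs.

No product — primer 1 has no binding site in the template.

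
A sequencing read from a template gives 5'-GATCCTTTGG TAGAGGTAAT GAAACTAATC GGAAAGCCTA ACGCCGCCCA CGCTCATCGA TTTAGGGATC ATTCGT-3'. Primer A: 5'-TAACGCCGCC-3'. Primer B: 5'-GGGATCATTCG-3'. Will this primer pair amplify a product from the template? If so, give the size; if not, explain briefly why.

Primer A (TAACGCCGCC) matches the top strand at positions 39–48 (3' end points downstream).
Primer B (GGGATCATTCG) also matches the top strand directly, at positions 65–75 — its reverse complement CGAATGATCCC is not present.
Both primers anneal to the bottom strand with 3' ends pointing the same way, so neither can prime synthesis back toward the other.

No product — both primers anneal to the same strand and extend in the same direction.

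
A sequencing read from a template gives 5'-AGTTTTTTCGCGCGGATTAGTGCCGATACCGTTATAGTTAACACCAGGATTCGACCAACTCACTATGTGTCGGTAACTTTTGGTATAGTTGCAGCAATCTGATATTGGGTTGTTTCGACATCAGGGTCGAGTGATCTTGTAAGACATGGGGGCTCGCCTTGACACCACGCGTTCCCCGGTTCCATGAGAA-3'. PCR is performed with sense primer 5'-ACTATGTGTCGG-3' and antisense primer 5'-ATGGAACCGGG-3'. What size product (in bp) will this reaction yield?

Forward primer ACTATGTGTCGG is found on the top strand at positions 62–73.
Taking the reverse complement of ATGGAACCGGG gives CCCGGTTCCAT, found at positions 175–185 on the template; the primer anneals here to the top strand with its 3' end pointing upstream.
Product length = (reverse-primer end) − (forward-primer start) + 1 = 185 − 62 + 1 = 124 bp.

124 bp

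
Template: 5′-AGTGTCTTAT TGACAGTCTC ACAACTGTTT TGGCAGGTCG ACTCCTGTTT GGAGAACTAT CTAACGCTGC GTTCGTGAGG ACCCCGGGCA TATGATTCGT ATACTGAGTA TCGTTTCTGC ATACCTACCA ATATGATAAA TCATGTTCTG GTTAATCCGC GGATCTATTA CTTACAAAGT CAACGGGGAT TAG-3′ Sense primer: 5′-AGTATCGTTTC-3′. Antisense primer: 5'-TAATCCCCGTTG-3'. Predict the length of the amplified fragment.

The forward primer matches the template at positions 107–117.
The reverse primer's reverse complement is CAACGGGGATTA, which matches the template at positions 181–192.
Amplicon spans positions 107–192: 86 bp.

86 bp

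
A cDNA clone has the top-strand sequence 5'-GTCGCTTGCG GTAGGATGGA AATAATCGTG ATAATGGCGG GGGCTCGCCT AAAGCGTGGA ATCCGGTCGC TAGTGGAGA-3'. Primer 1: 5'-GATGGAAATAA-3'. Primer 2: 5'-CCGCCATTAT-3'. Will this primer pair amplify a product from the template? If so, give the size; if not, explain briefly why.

Primer 1 (GATGGAAATAA) matches the top strand at positions 15–25; it acts as a forward primer.
Primer 2's reverse complement is ATAATGGCGG, matching the top strand at positions 31–40; it acts as a reverse primer.
The 3' ends face each other across positions 15–40, giving a 26 bp product.

Yes — a 26 bp product.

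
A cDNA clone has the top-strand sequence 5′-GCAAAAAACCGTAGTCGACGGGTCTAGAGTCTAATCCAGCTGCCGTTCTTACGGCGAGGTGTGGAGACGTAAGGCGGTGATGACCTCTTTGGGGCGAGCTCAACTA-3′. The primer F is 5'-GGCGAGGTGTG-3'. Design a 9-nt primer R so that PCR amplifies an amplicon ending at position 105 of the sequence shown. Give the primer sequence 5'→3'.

The forward primer binds at positions 53–63; the product's 3' end on the top strand is position 105.
The reverse primer anneals to the top strand over positions 97–105, i.e. to AGCTCAACT.
Its sequence written 5'→3' is the reverse complement: AGTTGAGCT.

5'-AGTTGAGCT-3'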